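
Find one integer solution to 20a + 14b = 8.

Step 1: Check solvability.
gcd(20, 14) = 2
Since 2 divides 8, solutions exist.

Step 2: Apply extended Euclidean algorithm to find gcd.
We find integers such that 20*x0 + 14*y0 = 2

Step 3: Scale the particular solution.
Multiply by 8/2 = 4:
a = -8, b = 12

Step 4: Verify.
20*(-8) + 14*(12) = 8 = 8 ✓

a = -8, b = 12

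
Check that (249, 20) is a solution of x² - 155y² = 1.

Compute x² = 249² = 62001
Compute 155y² = 155·20² = 155·400 = 62000
x² - 155y² = 62001 - 62000 = 1
Since this equals 1, (249, 20) is a solution.

Yes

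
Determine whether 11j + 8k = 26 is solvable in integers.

Step 1: Compute gcd(11, 8).
gcd(11, 8) = 1

Step 2: Check divisibility.
Does 1 divide 26? 26 = 1 x 26, so yes.

By the theorem on linear Diophantine equations, 11j + 8k = 26 has integer solutions if and only if gcd(11, 8) divides 26. Since 1 | 26, solutions exist.

Yes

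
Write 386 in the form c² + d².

We need to find integers c, d > 0 such that c² + d² = 386.
Trying c = 5: d² = 386 - 5² = 386 - 25 = 361
d = 19
Check: 5² + 19² = 25 + 361 = 386 ✓

386 = 5² + 19²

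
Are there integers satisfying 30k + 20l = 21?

Step 1: Compute gcd(30, 20).
gcd(30, 20) = 10

Step 2: Check divisibility.
Does 10 divide 21? 21 = 10 x 2 + 1, so no.

By the theorem on linear Diophantine equations, 30k + 20l = 21 has integer solutions if and only if gcd(30, 20) divides 21. Since 10 does not divide 21, no solutions exist.

No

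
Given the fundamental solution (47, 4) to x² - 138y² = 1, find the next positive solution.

Solutions to x² - Dy² = 1 are generated by powers of (x₀ + y₀√D).
The next solution satisfies x₁ + y₁√138 = (x₀ + y₀√138)², giving:
x₁ = x₀² + 138y₀² = 47² + 138·4² = 2209 + 2208 = 4417
y₁ = 2x₀y₀ = 2·47·4 = 376

Verify: 4417² - 138·376² = 19509889 - 19509888 = 1 ✓

x = 4417, y = 376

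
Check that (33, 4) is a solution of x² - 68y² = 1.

Compute x² = 33² = 1089
Compute 68y² = 68·4² = 68·16 = 1088
x² - 68y² = 1089 - 1088 = 1
Since this equals 1, (33, 4) is a solution.

Yes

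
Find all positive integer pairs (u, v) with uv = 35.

The positive divisors of 35 are: 1, 5, 7, 35.
Each divisor d gives the pair (d, 35/d):
(1, 35), (5, 7), (7, 5), (35, 1)

(1, 35), (5, 7), (7, 5), (35, 1)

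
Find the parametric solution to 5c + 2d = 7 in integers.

Step 1: Compute gcd(5, 2) = 1.
Since 1 divides 7, solutions exist.

Step 2: Find a particular solution using extended Euclidean algorithm.
We get c₀ = 7, d₀ = -14.
Check: 5*7 + 2*-14 = 7 = 7 ✓

Step 3: Write the general solution.
c = 7 + (2/1)t = 7 + 2t
d = -14 - (5/1)t = -14 - 5t
for any integer t.

c = 7 + 2t, d = -14 - 5t for integer t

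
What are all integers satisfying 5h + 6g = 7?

Step 1: Compute gcd(5, 6) = 1.
Since 1 divides 7, solutions exist.

Step 2: Find a particular solution using extended Euclidean algorithm.
We get h₀ = -7, g₀ = 7.
Check: 5*-7 + 6*7 = 7 = 7 ✓

Step 3: Write the general solution.
h = -7 + (6/1)t = -7 + 6t
g = 7 - (5/1)t = 7 - 5t
for any integer t.

h = -7 + 6t, g = 7 - 5t for integer t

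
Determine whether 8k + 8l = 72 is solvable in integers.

Step 1: Compute gcd(8, 8).
gcd(8, 8) = 8

Step 2: Check divisibility.
Does 8 divide 72? 72 = 8 x 9, so yes.

By the theorem on linear Diophantine equations, 8k + 8l = 72 has integer solutions if and only if gcd(8, 8) divides 72. Since 8 | 72, solutions exist.

Yes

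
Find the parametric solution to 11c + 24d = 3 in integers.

Step 1: Compute gcd(11, 24) = 1.
Since 1 divides 3, solutions exist.

Step 2: Find a particular solution using extended Euclidean algorithm.
We get c₀ = 33, d₀ = -15.
Check: 11*33 + 24*-15 = 3 = 3 ✓

Step 3: Write the general solution.
c = 33 + (24/1)t = 33 + 24t
d = -15 - (11/1)t = -15 - 11t
for any integer t.

c = 33 + 24t, d = -15 - 11t for integer t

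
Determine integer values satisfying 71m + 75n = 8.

Step 1: Check solvability.
gcd(71, 75) = 1
Since 1 divides 8, solutions exist.

Step 2: Apply extended Euclidean algorithm to find gcd.
We find integers such that 71*x0 + 75*y0 = 1

Step 3: Scale the particular solution.
Multiply by 8/1 = 8:
m = -152, n = 144

Step 4: Verify.
71*(-152) + 75*(144) = 8 = 8 ✓

m = -152, n = 144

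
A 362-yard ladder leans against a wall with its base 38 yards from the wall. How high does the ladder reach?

The ladder, wall, and ground form a right triangle with hypotenuse 362 and one leg 38.
By the Pythagorean theorem: h² = 362² - 38² = 131044 - 1444 = 129600
h = √129600 = 360 yards

360 yards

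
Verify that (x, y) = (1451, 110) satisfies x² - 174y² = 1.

Compute x² = 1451² = 2105401
Compute 174y² = 174·110² = 174·12100 = 2105400
x² - 174y² = 2105401 - 2105400 = 1
Since this equals 1, (1451, 110) is a solution.

Yes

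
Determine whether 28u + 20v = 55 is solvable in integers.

Step 1: Compute gcd(28, 20).
gcd(28, 20) = 4

Step 2: Check divisibility.
Does 4 divide 55? 55 = 4 x 13 + 3, so no.

By the theorem on linear Diophantine equations, 28u + 20v = 55 has integer solutions if and only if gcd(28, 20) divides 55. Since 4 does not divide 55, no solutions exist.

No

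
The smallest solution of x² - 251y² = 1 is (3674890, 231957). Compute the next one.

Solutions to x² - Dy² = 1 are generated by powers of (x₀ + y₀√D).
The next solution satisfies x₁ + y₁√251 = (x₀ + y₀√251)², giving:
x₁ = x₀² + 251y₀² = 3674890² + 251·231957² = 13504816512100 + 13504816512099 = 27009633024199
y₁ = 2x₀y₀ = 2·3674890·231957 = 1704832919460

Verify: 27009633024199² - 251·1704832919460² = 729520276101901218519591601 - 729520276101901218519591600 = 1 ✓

x = 27009633024199, y = 1704832919460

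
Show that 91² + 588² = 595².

Compute a² + b² = 91² + 588² = 8281 + 345744 = 354025
Compute c² = 595² = 354025
Since 354025 = 354025, confirmed.

Yes, it is a Pythagorean triple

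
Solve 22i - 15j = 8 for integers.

Step 1: Check solvability.
gcd(22, 15) = 1
Since 1 divides 8, solutions exist.

Step 2: Apply extended Euclidean algorithm to find gcd.
We find integers such that 22*x0 + 15*y0 = 1

Step 3: Scale the particular solution.
Multiply by 8/1 = 8:
i = -16, j = -24

Step 4: Verify.
22*(-16) - 15*(-24) = 8 = 8 ✓

i = -16, j = -24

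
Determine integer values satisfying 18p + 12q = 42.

Step 1: Check solvability.
gcd(18, 12) = 6
Since 6 divides 42, solutions exist.

Step 2: Apply extended Euclidean algorithm to find gcd.
We find integers such that 18*x0 + 12*y0 = 6

Step 3: Scale the particular solution.
Multiply by 42/6 = 7:
p = 7, q = -7

Step 4: Verify.
18*(7) + 12*(-7) = 42 = 42 ✓

p = 7, q = -7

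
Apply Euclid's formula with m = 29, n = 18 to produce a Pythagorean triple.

a = m² - n² = 29² - 18² = 841 - 324 = 517
b = 2mn = 2·29·18 = 1044
c = m² + n² = 841 + 324 = 1165
Verify: 517² + 1044² = 267289 + 1089936 = 1357225 = 1165² ✓

(517, 1044, 1165)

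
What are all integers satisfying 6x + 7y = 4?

Step 1: Compute gcd(6, 7) = 1.
Since 1 divides 4, solutions exist.

Step 2: Find a particular solution using extended Euclidean algorithm.
We get x₀ = -4, y₀ = 4.
Check: 6*-4 + 7*4 = 4 = 4 ✓

Step 3: Write the general solution.
x = -4 + (7/1)t = -4 + 7t
y = 4 - (6/1)t = 4 - 6t
for any integer t.

x = -4 + 7t, y = 4 - 6t for integer t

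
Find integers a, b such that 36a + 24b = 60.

Step 1: Check solvability.
gcd(36, 24) = 12
Since 12 divides 60, solutions exist.

Step 2: Apply extended Euclidean algorithm to find gcd.
We find integers such that 36*x0 + 24*y0 = 12

Step 3: Scale the particular solution.
Multiply by 60/12 = 5:
a = 5, b = -5

Step 4: Verify.
36*(5) + 24*(-5) = 60 = 60 ✓

a = 5, b = -5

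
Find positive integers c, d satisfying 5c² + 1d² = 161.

Try small values of c and check whether (161 - 5c²)/1 is a perfect square.
c = 4: 5·4² = 80, so 1d² = 161 - 80 = 81, giving d² = 81, d = 9.
Check: 5·4² + 1·9² = 80 + 81 = 161 ✓

c = 4, d = 9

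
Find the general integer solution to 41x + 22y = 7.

Step 1: Compute gcd(41, 22) = 1.
Since 1 divides 7, solutions exist.

Step 2: Find a particular solution using extended Euclidean algorithm.
We get x₀ = 49, y₀ = -91.
Check: 41*49 + 22*-91 = 7 = 7 ✓

Step 3: Write the general solution.
x = 49 + (22/1)t = 49 + 22t
y = -91 - (41/1)t = -91 - 41t
for any integer t.

x = 49 + 22t, y = -91 - 41t for integer t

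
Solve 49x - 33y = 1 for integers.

Step 1: Check solvability.
gcd(49, 33) = 1
Since 1 divides 1, solutions exist.

Step 2: Apply extended Euclidean algorithm to find gcd.
We find integers such that 49*x0 + 33*y0 = 1

Step 3: Scale the particular solution.
Multiply by 1/1 = 1:
x = -2, y = -3

Step 4: Verify.
49*(-2) - 33*(-3) = 1 = 1 ✓

x = -2, y = -3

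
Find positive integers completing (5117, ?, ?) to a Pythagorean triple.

We need the other leg and hypotenuse such that 5117² + x² = c².
Take x = 5460, c = 7483: 5117² + 5460² = 26183689 + 29811600 = 55995289 = 7483² ✓
Triple: (5117, 5460, 7483)

(5117, 5460, 7483)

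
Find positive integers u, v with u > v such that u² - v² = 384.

Factor: u² - v² = (u+v)(u-v) = 384.
We need two factors of 384 with the same parity.
Use u+v = 192 and u-v = 2 (product 192·2 = 384).
Adding: 2u = 194, so u = 97.
Subtracting: 2v = 190, so v = 95.
Check: 97² - 95² = 9409 - 9025 = 384 ✓

u = 97, v = 95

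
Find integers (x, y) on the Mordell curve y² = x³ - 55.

Try small integer x values and check whether x³ - 55 is a perfect square.
x = 4: x³ - 55 = 4³ - 55 = 64 - 55 = 9
Is 9 a perfect square? 3² = 9 ✓
So (x, y) = (4, -3) is a solution.

x = 4, y = -3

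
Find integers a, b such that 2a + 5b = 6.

Step 1: Check solvability.
gcd(2, 5) = 1
Since 1 divides 6, solutions exist.

Step 2: Apply extended Euclidean algorithm to find gcd.
We find integers such that 2*x0 + 5*y0 = 1

Step 3: Scale the particular solution.
Multiply by 6/1 = 6:
a = -12, b = 6

Step 4: Verify.
2*(-12) + 5*(6) = 6 = 6 ✓

a = -12, b = 6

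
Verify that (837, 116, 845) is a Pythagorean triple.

Compute a² + b² = 837² + 116² = 700569 + 13456 = 714025
Compute c² = 845² = 714025
Since 714025 = 714025, confirmed.

Yes, it is a Pythagorean triple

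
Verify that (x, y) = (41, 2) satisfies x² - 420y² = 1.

Compute x² = 41² = 1681
Compute 420y² = 420·2² = 420·4 = 1680
x² - 420y² = 1681 - 1680 = 1
Since this equals 1, (41, 2) is a solution.

Yes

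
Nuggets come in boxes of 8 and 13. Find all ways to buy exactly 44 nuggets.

We need non-negative integers (x, y) with 8x + 13y = 44.
For each x in 0..5, check if 44 - 8x is a non-negative multiple of 13.
No x yields an integer y ≥ 0.

No solution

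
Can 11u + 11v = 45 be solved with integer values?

Step 1: Compute gcd(11, 11).
gcd(11, 11) = 11

Step 2: Check divisibility.
Does 11 divide 45? 45 = 11 x 4 + 1, so no.

By the theorem on linear Diophantine equations, 11u + 11v = 45 has integer solutions if and only if gcd(11, 11) divides 45. Since 11 does not divide 45, no solutions exist.

No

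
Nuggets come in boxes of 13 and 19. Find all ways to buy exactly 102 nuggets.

We need non-negative integers (x, y) with 13x + 19y = 102.
For each x in 0..7, check if 102 - 13x is a non-negative multiple of 19.
x = 2: 19y = 76, y = 4 ✓

(2 boxes of 13, 4 boxes of 19)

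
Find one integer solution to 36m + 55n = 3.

Step 1: Check solvability.
gcd(36, 55) = 1
Since 1 divides 3, solutions exist.

Step 2: Apply extended Euclidean algorithm to find gcd.
We find integers such that 36*x0 + 55*y0 = 1

Step 3: Scale the particular solution.
Multiply by 3/1 = 3:
m = 78, n = -51

Step 4: Verify.
36*(78) + 55*(-51) = 3 = 3 ✓

m = 78, n = -51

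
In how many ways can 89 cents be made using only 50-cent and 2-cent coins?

We need non-negative integers (x, y) with 50x + 2y = 89.
For each x from 0 to 1, check if (89 - 50x) is a non-negative multiple of 2.
Solutions (x, y): none
Count: 0

0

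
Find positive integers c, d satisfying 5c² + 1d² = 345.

Try small values of c and check whether (345 - 5c²)/1 is a perfect square.
c = 7: 5·7² = 245, so 1d² = 345 - 245 = 100, giving d² = 100, d = 10.
Check: 5·7² + 1·10² = 245 + 100 = 345 ✓

c = 7, d = 10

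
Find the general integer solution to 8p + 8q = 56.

Step 1: Compute gcd(8, 8) = 8.
Since 8 divides 56, solutions exist.

Step 2: Find a particular solution using extended Euclidean algorithm.
We get p₀ = 0, q₀ = 7.
Check: 8*0 + 8*7 = 56 = 56 ✓

Step 3: Write the general solution.
p = 0 + (8/8)t = 0 + 1t
q = 7 - (8/8)t = 7 - 1t
for any integer t.

p = 0 + 1t, q = 7 - 1t for integer t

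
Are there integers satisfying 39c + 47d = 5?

Step 1: Compute gcd(39, 47).
gcd(39, 47) = 1

Step 2: Check divisibility.
Does 1 divide 5? 5 = 1 x 5, so yes.

By the theorem on linear Diophantine equations, 39c + 47d = 5 has integer solutions if and only if gcd(39, 47) divides 5. Since 1 | 5, solutions exist.

Yes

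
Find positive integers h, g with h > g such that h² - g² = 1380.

Factor: h² - g² = (h+g)(h-g) = 1380.
We need two factors of 1380 with the same parity.
Use h+g = 690 and h-g = 2 (product 690·2 = 1380).
Adding: 2h = 692, so h = 346.
Subtracting: 2g = 688, so g = 344.
Check: 346² - 344² = 119716 - 118336 = 1380 ✓

h = 346, g = 344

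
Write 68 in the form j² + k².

We need to find integers j, k > 0 such that j² + k² = 68.
Trying j = 2: k² = 68 - 2² = 68 - 4 = 64
k = 8
Check: 2² + 8² = 4 + 64 = 68 ✓

68 = 2² + 8²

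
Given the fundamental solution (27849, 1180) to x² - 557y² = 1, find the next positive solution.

Solutions to x² - Dy² = 1 are generated by powers of (x₀ + y₀√D).
The next solution satisfies x₁ + y₁√557 = (x₀ + y₀√557)², giving:
x₁ = x₀² + 557y₀² = 27849² + 557·1180² = 775566801 + 775566800 = 1551133601
y₁ = 2x₀y₀ = 2·27849·1180 = 65723640

Verify: 1551133601² - 557·65723640² = 2406015448151227201 - 2406015448151227200 = 1 ✓

x = 1551133601, y = 65723640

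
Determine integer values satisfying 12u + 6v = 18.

Step 1: Check solvability.
gcd(12, 6) = 6
Since 6 divides 18, solutions exist.

Step 2: Apply extended Euclidean algorithm to find gcd.
We find integers such that 12*x0 + 6*y0 = 6

Step 3: Scale the particular solution.
Multiply by 18/6 = 3:
u = 0, v = 3

Step 4: Verify.
12*(0) + 6*(3) = 18 = 18 ✓

u = 0, v = 3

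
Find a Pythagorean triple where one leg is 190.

We need the other leg and hypotenuse such that 190² + x² = c².
Take x = 336, c = 386: 190² + 336² = 36100 + 112896 = 148996 = 386² ✓
Triple: (190, 336, 386)

(190, 336, 386)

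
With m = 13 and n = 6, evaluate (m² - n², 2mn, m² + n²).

a = m² - n² = 169 - 36 = 133
b = 2mn = 2·13·6 = 156
c = m² + n² = 169 + 36 = 205
Verify: 133² + 156² = 17689 + 24336 = 42025 = 205² ✓

(133, 156, 205)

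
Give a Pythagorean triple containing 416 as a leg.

We need the other leg and hypotenuse such that 416² + x² = c².
Take x = 210, c = 466: 416² + 210² = 173056 + 44100 = 217156 = 466² ✓
Triple: (210, 416, 466)

(210, 416, 466)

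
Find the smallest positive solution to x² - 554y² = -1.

We need x² = 554y² - 1. Try successive y:
y = 1: x² = 554·1² - 1 = 553, not a perfect square
y = 2: x² = 554·2² - 1 = 2215, not a perfect square
y = 3: x² = 554·3² - 1 = 4985, not a perfect square
...
y = 7405: x² = 554·7405² - 1 = 30378049849 = 174293² ✓
Check: 174293² - 554·7405² = 30378049849 - 30378049850 = -1 ✓

x = 174293, y = 7405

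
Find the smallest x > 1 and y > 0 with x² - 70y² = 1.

We seek the smallest positive integers (x, y) with x² - 70y² = 1, i.e., x² = 70y² + 1.
Try successive y values:
y = 1: x² = 70·1² + 1 = 71, not a perfect square
y = 2: x² = 70·2² + 1 = 281, not a perfect square
y = 3: x² = 70·3² + 1 = 631, not a perfect square
... continuing the search (or via continued fractions) ...
y = 30: x² = 70·30² + 1 = 63001, x = 251 ✓

Verify: 251² - 70·30² = 63001 - 63000 = 1 ✓

x = 251, y = 30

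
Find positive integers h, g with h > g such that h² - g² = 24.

Factor: h² - g² = (h+g)(h-g) = 24.
We need two factors of 24 with the same parity.
Use h+g = 12 and h-g = 2 (product 12·2 = 24).
Adding: 2h = 14, so h = 7.
Subtracting: 2g = 10, so g = 5.
Check: 7² - 5² = 49 - 25 = 24 ✓

h = 7, g = 5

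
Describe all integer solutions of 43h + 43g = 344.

Step 1: Compute gcd(43, 43) = 43.
Since 43 divides 344, solutions exist.

Step 2: Find a particular solution using extended Euclidean algorithm.
We get h₀ = 0, g₀ = 8.
Check: 43*0 + 43*8 = 344 = 344 ✓

Step 3: Write the general solution.
h = 0 + (43/43)t = 0 + 1t
g = 8 - (43/43)t = 8 - 1t
for any integer t.

h = 0 + 1t, g = 8 - 1t for integer t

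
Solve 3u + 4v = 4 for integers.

Step 1: Check solvability.
gcd(3, 4) = 1
Since 1 divides 4, solutions exist.

Step 2: Apply extended Euclidean algorithm to find gcd.
We find integers such that 3*x0 + 4*y0 = 1

Step 3: Scale the particular solution.
Multiply by 4/1 = 4:
u = -4, v = 4

Step 4: Verify.
3*(-4) + 4*(4) = 4 = 4 ✓

u = -4, v = 4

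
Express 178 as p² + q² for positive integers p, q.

We need to find integers p, q > 0 such that p² + q² = 178.
Trying p = 3: q² = 178 - 3² = 178 - 9 = 169
q = 13
Check: 3² + 13² = 9 + 169 = 178 ✓

178 = 3² + 13²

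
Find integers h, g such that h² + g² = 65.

We need to find integers h, g > 0 such that h² + g² = 65.
Trying h = 1: g² = 65 - 1² = 65 - 1 = 64
g = 8
Check: 1² + 8² = 1 + 64 = 65 ✓

65 = 1² + 8²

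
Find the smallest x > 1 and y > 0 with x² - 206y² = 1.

We seek the smallest positive integers (x, y) with x² - 206y² = 1, i.e., x² = 206y² + 1.
Try successive y values:
y = 1: x² = 206·1² + 1 = 207, not a perfect square
y = 2: x² = 206·2² + 1 = 825, not a perfect square
y = 3: x² = 206·3² + 1 = 1855, not a perfect square
... continuing the search (or via continued fractions) ...
y = 4148: x² = 206·4148² + 1 = 3544416225, x = 59535 ✓

Verify: 59535² - 206·4148² = 3544416225 - 3544416224 = 1 ✓

x = 59535, y = 4148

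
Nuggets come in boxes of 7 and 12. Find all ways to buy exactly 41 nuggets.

We need non-negative integers (x, y) with 7x + 12y = 41.
For each x in 0..5, check if 41 - 7x is a non-negative multiple of 12.
No x yields an integer y ≥ 0.

No solution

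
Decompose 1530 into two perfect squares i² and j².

We need to find integers i, j > 0 such that i² + j² = 1530.
Trying i = 3: j² = 1530 - 3² = 1530 - 9 = 1521
j = 39
Check: 3² + 39² = 9 + 1521 = 1530 ✓

1530 = 3² + 39²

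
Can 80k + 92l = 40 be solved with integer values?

Step 1: Compute gcd(80, 92).
gcd(80, 92) = 4

Step 2: Check divisibility.
Does 4 divide 40? 40 = 4 x 10, so yes.

By the theorem on linear Diophantine equations, 80k + 92l = 40 has integer solutions if and only if gcd(80, 92) divides 40. Since 4 | 40, solutions exist.

Yes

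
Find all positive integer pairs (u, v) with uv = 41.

The positive divisors of 41 are: 1, 41.
Each divisor d gives the pair (d, 41/d):
(1, 41), (41, 1)

(1, 41), (41, 1)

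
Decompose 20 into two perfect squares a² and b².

We need to find integers a, b > 0 such that a² + b² = 20.
Trying a = 2: b² = 20 - 2² = 20 - 4 = 16
b = 4
Check: 2² + 4² = 4 + 16 = 20 ✓

20 = 2² + 4²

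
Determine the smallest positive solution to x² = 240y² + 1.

We seek the smallest positive integers (x, y) with x² - 240y² = 1, i.e., x² = 240y² + 1.
Try successive y values:
y = 1: x² = 240·1² + 1 = 241, not a perfect square
y = 2: x² = 240·2² + 1 = 961, x = 31 ✓

Verify: 31² - 240·2² = 961 - 960 = 1 ✓

x = 31, y = 2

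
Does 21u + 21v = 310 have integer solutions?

Step 1: Compute gcd(21, 21).
gcd(21, 21) = 21

Step 2: Check divisibility.
Does 21 divide 310? 310 = 21 x 14 + 16, so no.

By the theorem on linear Diophantine equations, 21u + 21v = 310 has integer solutions if and only if gcd(21, 21) divides 310. Since 21 does not divide 310, no solutions exist.

No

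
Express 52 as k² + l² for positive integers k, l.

We need to find integers k, l > 0 such that k² + l² = 52.
Trying k = 4: l² = 52 - 4² = 52 - 16 = 36
l = 6
Check: 4² + 6² = 16 + 36 = 52 ✓

52 = 4² + 6²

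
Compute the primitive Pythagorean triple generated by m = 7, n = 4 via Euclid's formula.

a = m² - n² = 7² - 4² = 49 - 16 = 33
b = 2mn = 2·7·4 = 56
c = m² + n² = 49 + 16 = 65
Verify: 33² + 56² = 1089 + 3136 = 4225 = 65² ✓

(33, 56, 65)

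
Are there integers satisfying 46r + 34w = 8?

Step 1: Compute gcd(46, 34).
gcd(46, 34) = 2

Step 2: Check divisibility.
Does 2 divide 8? 8 = 2 x 4, so yes.

By the theorem on linear Diophantine equations, 46r + 34w = 8 has integer solutions if and only if gcd(46, 34) divides 8. Since 2 | 8, solutions exist.

Yes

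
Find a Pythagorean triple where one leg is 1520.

We need the other leg and hypotenuse such that 1520² + x² = c².
Take x = 1044, c = 1844: 1520² + 1044² = 2310400 + 1089936 = 3400336 = 1844² ✓
Triple: (1044, 1520, 1844)

(1044, 1520, 1844)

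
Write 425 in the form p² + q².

We need to find integers p, q > 0 such that p² + q² = 425.
Trying p = 5: q² = 425 - 5² = 425 - 25 = 400
q = 20
Check: 5² + 20² = 25 + 400 = 425 ✓

425 = 5² + 20²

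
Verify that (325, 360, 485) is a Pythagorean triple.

Compute a² + b² = 325² + 360² = 105625 + 129600 = 235225
Compute c² = 485² = 235225
Since 235225 = 235225, confirmed.

Yes, it is a Pythagorean triple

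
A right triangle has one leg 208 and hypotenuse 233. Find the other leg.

a² = c² - b² = 54289 - 43264 = 11025
a = 105

105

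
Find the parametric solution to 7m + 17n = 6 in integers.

Step 1: Compute gcd(7, 17) = 1.
Since 1 divides 6, solutions exist.

Step 2: Find a particular solution using extended Euclidean algorithm.
We get m₀ = 30, n₀ = -12.
Check: 7*30 + 17*-12 = 6 = 6 ✓

Step 3: Write the general solution.
m = 30 + (17/1)t = 30 + 17t
n = -12 - (7/1)t = -12 - 7t
for any integer t.

m = 30 + 17t, n = -12 - 7t for integer t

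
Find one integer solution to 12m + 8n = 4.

Step 1: Check solvability.
gcd(12, 8) = 4
Since 4 divides 4, solutions exist.

Step 2: Apply extended Euclidean algorithm to find gcd.
We find integers such that 12*x0 + 8*y0 = 4

Step 3: Scale the particular solution.
Multiply by 4/4 = 1:
m = 1, n = -1

Step 4: Verify.
12*(1) + 8*(-1) = 4 = 4 ✓

m = 1, n = -1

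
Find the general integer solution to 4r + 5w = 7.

Step 1: Compute gcd(4, 5) = 1.
Since 1 divides 7, solutions exist.

Step 2: Find a particular solution using extended Euclidean algorithm.
We get r₀ = -7, w₀ = 7.
Check: 4*-7 + 5*7 = 7 = 7 ✓

Step 3: Write the general solution.
r = -7 + (5/1)t = -7 + 5t
w = 7 - (4/1)t = 7 - 4t
for any integer t.

r = -7 + 5t, w = 7 - 4t for integer t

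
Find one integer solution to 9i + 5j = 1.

Step 1: Check solvability.
gcd(9, 5) = 1
Since 1 divides 1, solutions exist.

Step 2: Apply extended Euclidean algorithm to find gcd.
We find integers such that 9*x0 + 5*y0 = 1

Step 3: Scale the particular solution.
Multiply by 1/1 = 1:
i = -1, j = 2

Step 4: Verify.
9*(-1) + 5*(2) = 1 = 1 ✓

i = -1, j = 2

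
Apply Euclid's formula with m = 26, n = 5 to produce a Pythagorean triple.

a = m² - n² = 26² - 5² = 676 - 25 = 651
b = 2mn = 2·26·5 = 260
c = m² + n² = 676 + 25 = 701
Verify: 651² + 260² = 423801 + 67600 = 491401 = 701² ✓

(651, 260, 701)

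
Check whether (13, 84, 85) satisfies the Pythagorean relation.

Compute a² + b²:
13² + 84² = 169 + 7056 = 7225
Compute c²:
85² = 7225
Since 7225 = 7225, it is a Pythagorean triple.

Yes, it is a Pythagorean triple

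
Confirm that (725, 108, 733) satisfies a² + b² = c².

Compute a² + b² = 725² + 108² = 525625 + 11664 = 537289
Compute c² = 733² = 537289
Since 537289 = 537289, confirmed.

Yes, it is a Pythagorean triple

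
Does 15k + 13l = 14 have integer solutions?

Step 1: Compute gcd(15, 13).
gcd(15, 13) = 1

Step 2: Check divisibility.
Does 1 divide 14? 14 = 1 x 14, so yes.

By the theorem on linear Diophantine equations, 15k + 13l = 14 has integer solutions if and only if gcd(15, 13) divides 14. Since 1 | 14, solutions exist.

Yes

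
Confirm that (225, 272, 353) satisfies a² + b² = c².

Compute a² + b² = 225² + 272² = 50625 + 73984 = 124609
Compute c² = 353² = 124609
Since 124609 = 124609, confirmed.

Yes, it is a Pythagorean triple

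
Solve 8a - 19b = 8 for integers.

Step 1: Check solvability.
gcd(8, 19) = 1
Since 1 divides 8, solutions exist.

Step 2: Apply extended Euclidean algorithm to find gcd.
We find integers such that 8*x0 + 19*y0 = 1

Step 3: Scale the particular solution.
Multiply by 8/1 = 8:
a = -56, b = -24

Step 4: Verify.
8*(-56) - 19*(-24) = 8 = 8 ✓

a = -56, b = -24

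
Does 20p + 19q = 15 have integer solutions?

Step 1: Compute gcd(20, 19).
gcd(20, 19) = 1

Step 2: Check divisibility.
Does 1 divide 15? 15 = 1 x 15, so yes.

By the theorem on linear Diophantine equations, 20p + 19q = 15 has integer solutions if and only if gcd(20, 19) divides 15. Since 1 | 15, solutions exist.

Yes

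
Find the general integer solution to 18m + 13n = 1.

Step 1: Compute gcd(18, 13) = 1.
Since 1 divides 1, solutions exist.

Step 2: Find a particular solution using extended Euclidean algorithm.
We get m₀ = -5, n₀ = 7.
Check: 18*-5 + 13*7 = 1 = 1 ✓

Step 3: Write the general solution.
m = -5 + (13/1)t = -5 + 13t
n = 7 - (18/1)t = 7 - 18t
for any integer t.

m = -5 + 13t, n = 7 - 18t for integer t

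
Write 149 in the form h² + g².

We need to find integers h, g > 0 such that h² + g² = 149.
Trying h = 7: g² = 149 - 7² = 149 - 49 = 100
g = 10
Check: 7² + 10² = 49 + 100 = 149 ✓

149 = 7² + 10²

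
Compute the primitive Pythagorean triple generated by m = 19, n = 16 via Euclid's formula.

a = m² - n² = 19² - 16² = 361 - 256 = 105
b = 2mn = 2·19·16 = 608
c = m² + n² = 361 + 256 = 617
Verify: 105² + 608² = 11025 + 369664 = 380689 = 617² ✓

(105, 608, 617)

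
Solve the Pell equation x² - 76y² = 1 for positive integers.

We seek the smallest positive integers (x, y) with x² - 76y² = 1, i.e., x² = 76y² + 1.
Try successive y values:
y = 1: x² = 76·1² + 1 = 77, not a perfect square
y = 2: x² = 76·2² + 1 = 305, not a perfect square
y = 3: x² = 76·3² + 1 = 685, not a perfect square
... continuing the search (or via continued fractions) ...
y = 6630: x² = 76·6630² + 1 = 3340724401, x = 57799 ✓

Verify: 57799² - 76·6630² = 3340724401 - 3340724400 = 1 ✓

x = 57799, y = 6630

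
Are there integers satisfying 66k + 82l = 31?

Step 1: Compute gcd(66, 82).
gcd(66, 82) = 2

Step 2: Check divisibility.
Does 2 divide 31? 31 = 2 x 15 + 1, so no.

By the theorem on linear Diophantine equations, 66k + 82l = 31 has integer solutions if and only if gcd(66, 82) divides 31. Since 2 does not divide 31, no solutions exist.

No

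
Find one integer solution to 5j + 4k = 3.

Step 1: Check solvability.
gcd(5, 4) = 1
Since 1 divides 3, solutions exist.

Step 2: Apply extended Euclidean algorithm to find gcd.
We find integers such that 5*x0 + 4*y0 = 1

Step 3: Scale the particular solution.
Multiply by 3/1 = 3:
j = 3, k = -3

Step 4: Verify.
5*(3) + 4*(-3) = 3 = 3 ✓

j = 3, k = -3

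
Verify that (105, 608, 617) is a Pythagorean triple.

Compute a² + b²:
105² + 608² = 11025 + 369664 = 380689
Compute c²:
617² = 380689
Since 380689 = 380689, it is a Pythagorean triple.

Yes, it is a Pythagorean triple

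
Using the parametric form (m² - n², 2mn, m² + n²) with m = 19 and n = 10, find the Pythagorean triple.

a = m² - n² = 361 - 100 = 261
b = 2mn = 2·19·10 = 380
c = m² + n² = 361 + 100 = 461
Verify: 261² + 380² = 68121 + 144400 = 212521 = 461² ✓

(261, 380, 461)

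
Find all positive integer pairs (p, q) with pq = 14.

The positive divisors of 14 are: 1, 2, 7, 14.
Each divisor d gives the pair (d, 14/d):
(1, 14), (2, 7), (7, 2), (14, 1)

(1, 14), (2, 7), (7, 2), (14, 1)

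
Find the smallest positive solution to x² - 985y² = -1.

We need x² = 985y² - 1. Try successive y:
y = 1: x² = 985·1² - 1 = 984, not a perfect square
y = 2: x² = 985·2² - 1 = 3939, not a perfect square
y = 3: x² = 985·3² - 1 = 8864, not a perfect square
...
y = 13: x² = 985·13² - 1 = 166464 = 408² ✓
Check: 408² - 985·13² = 166464 - 166465 = -1 ✓

x = 408, y = 13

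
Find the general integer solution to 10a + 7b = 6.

Step 1: Compute gcd(10, 7) = 1.
Since 1 divides 6, solutions exist.

Step 2: Find a particular solution using extended Euclidean algorithm.
We get a₀ = -12, b₀ = 18.
Check: 10*-12 + 7*18 = 6 = 6 ✓

Step 3: Write the general solution.
a = -12 + (7/1)t = -12 + 7t
b = 18 - (10/1)t = 18 - 10t
for any integer t.

a = -12 + 7t, b = 18 - 10t for integer t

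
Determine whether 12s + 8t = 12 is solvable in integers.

Step 1: Compute gcd(12, 8).
gcd(12, 8) = 4

Step 2: Check divisibility.
Does 4 divide 12? 12 = 4 x 3, so yes.

By the theorem on linear Diophantine equations, 12s + 8t = 12 has integer solutions if and only if gcd(12, 8) divides 12. Since 4 | 12, solutions exist.

Yes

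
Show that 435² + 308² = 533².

Compute a² + b²:
435² + 308² = 189225 + 94864 = 284089
Compute c²:
533² = 284089
Since 284089 = 284089, it is a Pythagorean triple.

Yes, it is a Pythagorean triple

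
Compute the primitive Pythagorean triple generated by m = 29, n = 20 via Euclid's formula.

a = m² - n² = 29² - 20² = 841 - 400 = 441
b = 2mn = 2·29·20 = 1160
c = m² + n² = 841 + 400 = 1241
Verify: 441² + 1160² = 194481 + 1345600 = 1540081 = 1241² ✓

(441, 1160, 1241)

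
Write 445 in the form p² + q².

We need to find integers p, q > 0 such that p² + q² = 445.
Trying p = 2: q² = 445 - 2² = 445 - 4 = 441
q = 21
Check: 2² + 21² = 4 + 441 = 445 ✓

445 = 2² + 21²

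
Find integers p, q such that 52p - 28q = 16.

Step 1: Check solvability.
gcd(52, 28) = 4
Since 4 divides 16, solutions exist.

Step 2: Apply extended Euclidean algorithm to find gcd.
We find integers such that 52*x0 + 28*y0 = 4

Step 3: Scale the particular solution.
Multiply by 16/4 = 4:
p = -4, q = -8

Step 4: Verify.
52*(-4) - 28*(-8) = 16 = 16 ✓

p = -4, q = -8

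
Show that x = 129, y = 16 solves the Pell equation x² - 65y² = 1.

Compute x² = 129² = 16641
Compute 65y² = 65·16² = 65·256 = 16640
x² - 65y² = 16641 - 16640 = 1
Since this equals 1, (129, 16) is a solution.

Yes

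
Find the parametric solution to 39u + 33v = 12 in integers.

Step 1: Compute gcd(39, 33) = 3.
Since 3 divides 12, solutions exist.

Step 2: Find a particular solution using extended Euclidean algorithm.
We get u₀ = -20, v₀ = 24.
Check: 39*-20 + 33*24 = 12 = 12 ✓

Step 3: Write the general solution.
u = -20 + (33/3)t = -20 + 11t
v = 24 - (39/3)t = 24 - 13t
for any integer t.

u = -20 + 11t, v = 24 - 13t for integer t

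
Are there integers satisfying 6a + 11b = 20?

Step 1: Compute gcd(6, 11).
gcd(6, 11) = 1

Step 2: Check divisibility.
Does 1 divide 20? 20 = 1 x 20, so yes.

By the theorem on linear Diophantine equations, 6a + 11b = 20 has integer solutions if and only if gcd(6, 11) divides 20. Since 1 | 20, solutions exist.

Yes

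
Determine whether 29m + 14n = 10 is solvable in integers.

Step 1: Compute gcd(29, 14).
gcd(29, 14) = 1

Step 2: Check divisibility.
Does 1 divide 10? 10 = 1 x 10, so yes.

By the theorem on linear Diophantine equations, 29m + 14n = 10 has integer solutions if and only if gcd(29, 14) divides 10. Since 1 | 10, solutions exist.

Yes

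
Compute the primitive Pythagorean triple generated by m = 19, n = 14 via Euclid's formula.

a = m² - n² = 19² - 14² = 361 - 196 = 165
b = 2mn = 2·19·14 = 532
c = m² + n² = 361 + 196 = 557
Verify: 165² + 532² = 27225 + 283024 = 310249 = 557² ✓

(165, 532, 557)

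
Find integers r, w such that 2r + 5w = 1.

Step 1: Check solvability.
gcd(2, 5) = 1
Since 1 divides 1, solutions exist.

Step 2: Apply extended Euclidean algorithm to find gcd.
We find integers such that 2*x0 + 5*y0 = 1

Step 3: Scale the particular solution.
Multiply by 1/1 = 1:
r = -2, w = 1

Step 4: Verify.
2*(-2) + 5*(1) = 1 = 1 ✓

r = -2, w = 1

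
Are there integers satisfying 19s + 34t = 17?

Step 1: Compute gcd(19, 34).
gcd(19, 34) = 1

Step 2: Check divisibility.
Does 1 divide 17? 17 = 1 x 17, so yes.

By the theorem on linear Diophantine equations, 19s + 34t = 17 has integer solutions if and only if gcd(19, 34) divides 17. Since 1 | 17, solutions exist.

Yes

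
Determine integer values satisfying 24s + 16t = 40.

Step 1: Check solvability.
gcd(24, 16) = 8
Since 8 divides 40, solutions exist.

Step 2: Apply extended Euclidean algorithm to find gcd.
We find integers such that 24*x0 + 16*y0 = 8

Step 3: Scale the particular solution.
Multiply by 40/8 = 5:
s = 5, t = -5

Step 4: Verify.
24*(5) + 16*(-5) = 40 = 40 ✓

s = 5, t = -5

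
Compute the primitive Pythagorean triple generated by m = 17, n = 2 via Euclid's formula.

a = m² - n² = 17² - 2² = 289 - 4 = 285
b = 2mn = 2·17·2 = 68
c = m² + n² = 289 + 4 = 293
Verify: 285² + 68² = 81225 + 4624 = 85849 = 293² ✓

(285, 68, 293)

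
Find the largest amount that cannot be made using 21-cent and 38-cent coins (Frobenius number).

For two coprime denominations a and b, the Frobenius number (largest value not representable as a non-negative combination) is ab - a - b.
Here gcd(21, 38) = 1, so they are coprime.
F(21, 38) = 21·38 - 21 - 38 = 798 - 59 = 739

739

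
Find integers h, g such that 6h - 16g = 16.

Step 1: Check solvability.
gcd(6, 16) = 2
Since 2 divides 16, solutions exist.

Step 2: Apply extended Euclidean algorithm to find gcd.
We find integers such that 6*x0 + 16*y0 = 2

Step 3: Scale the particular solution.
Multiply by 16/2 = 8:
h = 24, g = 8

Step 4: Verify.
6*(24) - 16*(8) = 16 = 16 ✓

h = 24, g = 8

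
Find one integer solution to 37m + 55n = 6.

Step 1: Check solvability.
gcd(37, 55) = 1
Since 1 divides 6, solutions exist.

Step 2: Apply extended Euclidean algorithm to find gcd.
We find integers such that 37*x0 + 55*y0 = 1

Step 3: Scale the particular solution.
Multiply by 6/1 = 6:
m = 18, n = -12

Step 4: Verify.
37*(18) + 55*(-12) = 6 = 6 ✓

m = 18, n = -12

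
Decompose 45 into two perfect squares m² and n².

We need to find integers m, n > 0 such that m² + n² = 45.
Trying m = 3: n² = 45 - 3² = 45 - 9 = 36
n = 6
Check: 3² + 6² = 9 + 36 = 45 ✓

45 = 3² + 6²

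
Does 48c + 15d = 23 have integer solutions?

Step 1: Compute gcd(48, 15).
gcd(48, 15) = 3

Step 2: Check divisibility.
Does 3 divide 23? 23 = 3 x 7 + 2, so no.

By the theorem on linear Diophantine equations, 48c + 15d = 23 has integer solutions if and only if gcd(48, 15) divides 23. Since 3 does not divide 23, no solutions exist.

No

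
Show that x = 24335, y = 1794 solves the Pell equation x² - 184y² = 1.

Compute x² = 24335² = 592192225
Compute 184y² = 184·1794² = 184·3218436 = 592192224
x² - 184y² = 592192225 - 592192224 = 1
Since this equals 1, (24335, 1794) is a solution.

Yes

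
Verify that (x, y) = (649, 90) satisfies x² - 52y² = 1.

Compute x² = 649² = 421201
Compute 52y² = 52·90² = 52·8100 = 421200
x² - 52y² = 421201 - 421200 = 1
Since this equals 1, (649, 90) is a solution.

Yes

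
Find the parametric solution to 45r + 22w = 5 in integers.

Step 1: Compute gcd(45, 22) = 1.
Since 1 divides 5, solutions exist.

Step 2: Find a particular solution using extended Euclidean algorithm.
We get r₀ = 5, w₀ = -10.
Check: 45*5 + 22*-10 = 5 = 5 ✓

Step 3: Write the general solution.
r = 5 + (22/1)t = 5 + 22t
w = -10 - (45/1)t = -10 - 45t
for any integer t.

r = 5 + 22t, w = -10 - 45t for integer t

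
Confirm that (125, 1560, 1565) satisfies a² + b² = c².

Compute a² + b² = 125² + 1560² = 15625 + 2433600 = 2449225
Compute c² = 1565² = 2449225
Since 2449225 = 2449225, confirmed.

Yes, it is a Pythagorean triple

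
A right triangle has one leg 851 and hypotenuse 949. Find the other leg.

b² = c² - a² = 900601 - 724201 = 176400
b = 420

420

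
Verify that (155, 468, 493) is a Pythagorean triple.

Compute a² + b²:
155² + 468² = 24025 + 219024 = 243049
Compute c²:
493² = 243049
Since 243049 = 243049, it is a Pythagorean triple.

Yes, it is a Pythagorean triple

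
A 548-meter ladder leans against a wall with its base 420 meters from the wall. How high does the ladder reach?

The ladder, wall, and ground form a right triangle with hypotenuse 548 and one leg 420.
By the Pythagorean theorem: h² = 548² - 420² = 300304 - 176400 = 123904
h = √123904 = 352 meters

352 meters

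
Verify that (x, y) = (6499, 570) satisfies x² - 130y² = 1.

Compute x² = 6499² = 42237001
Compute 130y² = 130·570² = 130·324900 = 42237000
x² - 130y² = 42237001 - 42237000 = 1
Since this equals 1, (6499, 570) is a solution.

Yes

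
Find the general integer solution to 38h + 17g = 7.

Step 1: Compute gcd(38, 17) = 1.
Since 1 divides 7, solutions exist.

Step 2: Find a particular solution using extended Euclidean algorithm.
We get h₀ = -28, g₀ = 63.
Check: 38*-28 + 17*63 = 7 = 7 ✓

Step 3: Write the general solution.
h = -28 + (17/1)t = -28 + 17t
g = 63 - (38/1)t = 63 - 38t
for any integer t.

h = -28 + 17t, g = 63 - 38t for integer t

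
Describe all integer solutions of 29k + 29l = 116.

Step 1: Compute gcd(29, 29) = 29.
Since 29 divides 116, solutions exist.

Step 2: Find a particular solution using extended Euclidean algorithm.
We get k₀ = 0, l₀ = 4.
Check: 29*0 + 29*4 = 116 = 116 ✓

Step 3: Write the general solution.
k = 0 + (29/29)t = 0 + 1t
l = 4 - (29/29)t = 4 - 1t
for any integer t.

k = 0 + 1t, l = 4 - 1t for integer t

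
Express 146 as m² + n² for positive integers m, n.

We need to find integers m, n > 0 such that m² + n² = 146.
Trying m = 5: n² = 146 - 5² = 146 - 25 = 121
n = 11
Check: 5² + 11² = 25 + 121 = 146 ✓

146 = 5² + 11²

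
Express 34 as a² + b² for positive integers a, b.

We need to find integers a, b > 0 such that a² + b² = 34.
Trying a = 3: b² = 34 - 3² = 34 - 9 = 25
b = 5
Check: 3² + 5² = 9 + 25 = 34 ✓

34 = 3² + 5²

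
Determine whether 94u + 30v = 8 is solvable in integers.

Step 1: Compute gcd(94, 30).
gcd(94, 30) = 2

Step 2: Check divisibility.
Does 2 divide 8? 8 = 2 x 4, so yes.

By the theorem on linear Diophantine equations, 94u + 30v = 8 has integer solutions if and only if gcd(94, 30) divides 8. Since 2 | 8, solutions exist.

Yes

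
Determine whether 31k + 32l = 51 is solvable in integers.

Step 1: Compute gcd(31, 32).
gcd(31, 32) = 1

Step 2: Check divisibility.
Does 1 divide 51? 51 = 1 x 51, so yes.

By the theorem on linear Diophantine equations, 31k + 32l = 51 has integer solutions if and only if gcd(31, 32) divides 51. Since 1 | 51, solutions exist.

Yes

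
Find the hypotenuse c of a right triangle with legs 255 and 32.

c² = a² + b² = 255² + 32² = 65025 + 1024 = 66049
c = sqrt(66049) = 257

257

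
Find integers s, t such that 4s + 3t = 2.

Step 1: Check solvability.
gcd(4, 3) = 1
Since 1 divides 2, solutions exist.

Step 2: Apply extended Euclidean algorithm to find gcd.
We find integers such that 4*x0 + 3*y0 = 1

Step 3: Scale the particular solution.
Multiply by 2/1 = 2:
s = 2, t = -2

Step 4: Verify.
4*(2) + 3*(-2) = 2 = 2 ✓

s = 2, t = -2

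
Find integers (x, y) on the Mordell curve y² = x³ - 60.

Try small integer x values and check whether x³ - 60 is a perfect square.
x = 4: x³ - 60 = 4³ - 60 = 64 - 60 = 4
Is 4 a perfect square? 2² = 4 ✓
So (x, y) = (4, -2) is a solution.

x = 4, y = -2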